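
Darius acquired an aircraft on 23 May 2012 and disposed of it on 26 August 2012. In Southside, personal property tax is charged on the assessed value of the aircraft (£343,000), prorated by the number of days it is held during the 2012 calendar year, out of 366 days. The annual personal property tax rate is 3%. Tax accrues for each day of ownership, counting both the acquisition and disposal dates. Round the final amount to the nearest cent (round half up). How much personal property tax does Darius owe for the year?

Days held (23 May – 26 August 2012): 96 out of 366
Tax = £343,000 × 3% × 96/366 = £2,699.0164

£2,699.02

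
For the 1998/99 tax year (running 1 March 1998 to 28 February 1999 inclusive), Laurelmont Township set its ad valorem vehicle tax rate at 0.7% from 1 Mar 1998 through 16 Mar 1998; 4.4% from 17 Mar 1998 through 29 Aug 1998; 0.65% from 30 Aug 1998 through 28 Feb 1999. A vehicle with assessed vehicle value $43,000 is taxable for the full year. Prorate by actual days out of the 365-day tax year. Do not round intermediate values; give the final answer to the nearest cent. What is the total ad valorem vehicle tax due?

$1,013.80

1 Mar – 16 Mar 1998: 16 days at 0.7% → $43,000 × 0.7% × 16/365 = $13.1945
17 Mar – 29 Aug 1998: 166 days at 4.4% → $43,000 × 4.4% × 166/365 = $860.4712
30 Aug 1998 – 28 Feb 1999: 183 days at 0.65% → $43,000 × 0.65% × 183/365 = $140.1329
Total = $1,013.7986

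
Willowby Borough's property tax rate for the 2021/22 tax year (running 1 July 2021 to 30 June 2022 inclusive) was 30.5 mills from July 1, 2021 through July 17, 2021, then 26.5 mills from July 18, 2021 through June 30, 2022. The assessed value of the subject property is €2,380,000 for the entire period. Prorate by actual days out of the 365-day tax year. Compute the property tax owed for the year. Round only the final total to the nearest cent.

€63,513.40

July 1 – July 17, 2021: 17 days at 30.5 mills → €2,380,000 × 3.05% × 17/365 = €3,380.9041
July 18, 2021 – June 30, 2022: 348 days at 26.5 mills → €2,380,000 × 2.65% × 348/365 = €60,132.4932
Total = €63,513.3973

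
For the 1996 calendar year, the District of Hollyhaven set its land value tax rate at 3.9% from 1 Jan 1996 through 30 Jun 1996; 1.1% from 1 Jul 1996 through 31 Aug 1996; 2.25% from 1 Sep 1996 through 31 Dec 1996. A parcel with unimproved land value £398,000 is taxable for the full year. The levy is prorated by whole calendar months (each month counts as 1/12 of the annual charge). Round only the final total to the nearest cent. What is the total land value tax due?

1 Jan – 30 Jun 1996: 6 months at 3.9% → £398,000 × 3.9% × 6/12 = £7,761.0000
1 Jul – 31 Aug 1996: 2 months at 1.1% → £398,000 × 1.1% × 2/12 = £729.6667
1 Sep – 31 Dec 1996: 4 months at 2.25% → £398,000 × 2.25% × 4/12 = £2,985.0000
Total = £11,475.6667

£11,475.67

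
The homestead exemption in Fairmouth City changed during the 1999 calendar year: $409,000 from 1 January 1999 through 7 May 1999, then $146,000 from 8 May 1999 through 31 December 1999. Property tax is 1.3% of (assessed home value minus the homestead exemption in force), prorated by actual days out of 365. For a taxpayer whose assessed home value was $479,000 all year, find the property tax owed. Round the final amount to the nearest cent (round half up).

1 January – 7 May 1999: 127 days, exemption $409,000 → ($479,000 − $409,000) × 1.3% × 127/365 = $316.6301
8 May – 31 December 1999: 238 days, exemption $146,000 → ($479,000 − $146,000) × 1.3% × 238/365 = $2,822.7452
Total = $3,139.3753

$3,139.38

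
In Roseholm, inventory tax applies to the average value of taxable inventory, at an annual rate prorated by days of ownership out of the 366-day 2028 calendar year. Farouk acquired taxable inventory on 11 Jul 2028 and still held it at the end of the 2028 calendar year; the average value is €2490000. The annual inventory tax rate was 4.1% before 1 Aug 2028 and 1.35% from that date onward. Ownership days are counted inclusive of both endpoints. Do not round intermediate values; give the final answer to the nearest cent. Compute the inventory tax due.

€19909.80

11 Jul – 31 Jul 2028: 21 days at 4.1% → €2490000 × 4.1% × 21/366 = €5857.6230
1 Aug – 31 Dec 2028: 153 days at 1.35% → €2490000 × 1.35% × 153/366 = €14052.1721
Total = €19909.7951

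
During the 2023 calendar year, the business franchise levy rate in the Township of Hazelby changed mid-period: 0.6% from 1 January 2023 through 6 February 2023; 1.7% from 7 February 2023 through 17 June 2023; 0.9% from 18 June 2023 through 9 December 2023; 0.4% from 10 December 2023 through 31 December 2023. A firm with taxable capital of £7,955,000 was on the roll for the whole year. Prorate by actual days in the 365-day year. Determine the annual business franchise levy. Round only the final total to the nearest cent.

1 January – 6 February 2023: 37 days at 0.6% → £7,955,000 × 0.6% × 37/365 = £4,838.3836
7 February – 17 June 2023: 131 days at 1.7% → £7,955,000 × 1.7% × 131/365 = £48,536.3973
18 June – 9 December 2023: 175 days at 0.9% → £7,955,000 × 0.9% × 175/365 = £34,326.3699
10 December – 31 December 2023: 22 days at 0.4% → £7,955,000 × 0.4% × 22/365 = £1,917.9178
Total = £89,619.0685

£89,619.07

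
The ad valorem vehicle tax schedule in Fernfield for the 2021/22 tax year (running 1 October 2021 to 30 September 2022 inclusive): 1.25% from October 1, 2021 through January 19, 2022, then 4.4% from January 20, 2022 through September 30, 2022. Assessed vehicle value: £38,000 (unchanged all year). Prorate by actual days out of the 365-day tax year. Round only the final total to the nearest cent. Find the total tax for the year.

£1,307.98

October 1, 2021 – January 19, 2022: 111 days at 1.25% → £38,000 × 1.25% × 111/365 = £144.4521
January 20 – September 30, 2022: 254 days at 4.4% → £38,000 × 4.4% × 254/365 = £1,163.5288
Total = £1,307.9808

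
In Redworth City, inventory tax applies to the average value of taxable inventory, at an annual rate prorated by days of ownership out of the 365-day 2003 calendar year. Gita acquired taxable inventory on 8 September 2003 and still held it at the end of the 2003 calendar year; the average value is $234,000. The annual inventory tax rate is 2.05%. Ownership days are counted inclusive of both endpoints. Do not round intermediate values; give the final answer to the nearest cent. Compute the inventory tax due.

Days held (8 September – 31 December 2003): 115 out of 365
Tax = $234,000 × 2.05% × 115/365 = $1,511.3836

$1,511.38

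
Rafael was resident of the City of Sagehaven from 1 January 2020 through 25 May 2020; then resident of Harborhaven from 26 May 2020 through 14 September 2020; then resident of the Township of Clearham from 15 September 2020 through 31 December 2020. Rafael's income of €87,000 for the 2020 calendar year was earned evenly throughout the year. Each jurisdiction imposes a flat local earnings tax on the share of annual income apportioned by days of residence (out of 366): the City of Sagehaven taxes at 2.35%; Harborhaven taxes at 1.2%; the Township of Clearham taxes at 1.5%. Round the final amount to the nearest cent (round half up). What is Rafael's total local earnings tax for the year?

€1,520.12

The City of Sagehaven, 1 January – 25 May 2020: 146 days → €87,000 × 2.35% × 146/366 = €815.5656
Harborhaven, 26 May – 14 September 2020: 112 days → €87,000 × 1.2% × 112/366 = €319.4754
The Township of Clearham, 15 September – 31 December 2020: 108 days → €87,000 × 1.5% × 108/366 = €385.0820
Total = €1,520.1230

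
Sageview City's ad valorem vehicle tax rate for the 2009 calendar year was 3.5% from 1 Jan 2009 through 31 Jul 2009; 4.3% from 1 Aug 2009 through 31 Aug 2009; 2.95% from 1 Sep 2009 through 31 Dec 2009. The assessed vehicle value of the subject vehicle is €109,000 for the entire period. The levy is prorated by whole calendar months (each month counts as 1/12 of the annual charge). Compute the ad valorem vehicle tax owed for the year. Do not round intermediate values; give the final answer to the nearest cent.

1 Jan – 31 Jul 2009: 7 months at 3.5% → €109,000 × 3.5% × 7/12 = €2,225.4167
1 Aug – 31 Aug 2009: 1 month at 4.3% → €109,000 × 4.3% × 1/12 = €390.5833
1 Sep – 31 Dec 2009: 4 months at 2.95% → €109,000 × 2.95% × 4/12 = €1,071.8333
Total = €3,687.8333

€3,687.83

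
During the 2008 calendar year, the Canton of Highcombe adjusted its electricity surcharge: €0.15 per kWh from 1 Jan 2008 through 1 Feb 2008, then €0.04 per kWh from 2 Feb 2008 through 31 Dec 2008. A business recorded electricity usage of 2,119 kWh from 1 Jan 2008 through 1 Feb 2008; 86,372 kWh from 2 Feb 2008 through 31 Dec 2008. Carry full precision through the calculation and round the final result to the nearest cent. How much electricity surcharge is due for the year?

1 Jan – 1 Feb 2008: 2,119 kWh at €0.15/kWh → €317.85
2 Feb – 31 Dec 2008: 86,372 kWh at €0.04/kWh → €3,454.88

€3,772.73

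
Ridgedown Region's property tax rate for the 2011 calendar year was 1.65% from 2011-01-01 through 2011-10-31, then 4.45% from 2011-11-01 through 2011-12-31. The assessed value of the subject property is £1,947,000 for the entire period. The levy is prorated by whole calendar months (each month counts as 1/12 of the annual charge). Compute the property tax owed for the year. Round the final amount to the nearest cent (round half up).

2011-01-01 to 2011-10-31: 10 months at 1.65% → £1,947,000 × 1.65% × 10/12 = £26,771.2500
2011-11-01 to 2011-12-31: 2 months at 4.45% → £1,947,000 × 4.45% × 2/12 = £14,440.2500
Total = £41,211.5000

£41,211.50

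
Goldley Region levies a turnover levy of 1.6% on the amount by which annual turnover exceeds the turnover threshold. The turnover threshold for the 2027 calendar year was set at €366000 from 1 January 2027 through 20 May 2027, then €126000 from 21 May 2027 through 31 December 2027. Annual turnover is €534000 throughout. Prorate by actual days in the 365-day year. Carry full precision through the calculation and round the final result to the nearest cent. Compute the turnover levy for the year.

1 January – 20 May 2027: 140 days, exemption €366000 → (€534000 − €366000) × 1.6% × 140/365 = €1031.0137
21 May – 31 December 2027: 225 days, exemption €126000 → (€534000 − €126000) × 1.6% × 225/365 = €4024.1096
Total = €5055.1233

€5055.12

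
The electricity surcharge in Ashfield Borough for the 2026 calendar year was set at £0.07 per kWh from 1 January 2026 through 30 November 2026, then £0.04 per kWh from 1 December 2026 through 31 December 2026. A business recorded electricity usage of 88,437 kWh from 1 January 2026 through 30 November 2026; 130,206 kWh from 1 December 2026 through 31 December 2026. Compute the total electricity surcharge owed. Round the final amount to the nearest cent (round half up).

£11398.83

1 January – 30 November 2026: 88,437 kWh at £0.07/kWh → £6190.59
1 December – 31 December 2026: 130,206 kWh at £0.04/kWh → £5208.24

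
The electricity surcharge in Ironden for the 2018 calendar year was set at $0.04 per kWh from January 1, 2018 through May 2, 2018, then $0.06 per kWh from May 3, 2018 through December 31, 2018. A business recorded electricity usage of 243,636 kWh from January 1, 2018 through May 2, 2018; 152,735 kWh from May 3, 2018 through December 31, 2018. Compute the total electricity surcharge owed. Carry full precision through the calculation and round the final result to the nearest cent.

$18,909.54

January 1 – May 2, 2018: 243,636 kWh at $0.04/kWh → $9,745.44
May 3 – December 31, 2018: 152,735 kWh at $0.06/kWh → $9,164.10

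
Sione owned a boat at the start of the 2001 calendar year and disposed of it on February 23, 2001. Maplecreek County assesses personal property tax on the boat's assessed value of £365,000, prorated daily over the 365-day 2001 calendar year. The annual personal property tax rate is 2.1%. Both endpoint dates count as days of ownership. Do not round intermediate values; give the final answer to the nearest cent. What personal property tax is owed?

Days held (January 1 – February 23, 2001): 54 out of 365
Tax = £365,000 × 2.1% × 54/365 = £1,134.0000

£1,134.00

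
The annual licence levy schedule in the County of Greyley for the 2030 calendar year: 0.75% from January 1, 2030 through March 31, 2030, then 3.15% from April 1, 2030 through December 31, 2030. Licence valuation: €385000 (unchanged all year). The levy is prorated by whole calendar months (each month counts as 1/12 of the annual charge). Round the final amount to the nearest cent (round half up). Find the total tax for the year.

January 1 – March 31, 2030: 3 months at 0.75% → €385000 × 0.75% × 3/12 = €721.8750
April 1 – December 31, 2030: 9 months at 3.15% → €385000 × 3.15% × 9/12 = €9095.6250
Total = €9817.5000

€9817.50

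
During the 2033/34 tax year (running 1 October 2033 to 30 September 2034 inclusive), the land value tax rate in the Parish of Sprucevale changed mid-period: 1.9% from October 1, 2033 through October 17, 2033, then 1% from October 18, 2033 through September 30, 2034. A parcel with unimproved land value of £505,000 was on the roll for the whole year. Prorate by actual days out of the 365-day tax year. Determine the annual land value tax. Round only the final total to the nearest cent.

£5,261.68

October 1 – October 17, 2033: 17 days at 1.9% → £505,000 × 1.9% × 17/365 = £446.8904
October 18, 2033 – September 30, 2034: 348 days at 1% → £505,000 × 1% × 348/365 = £4,814.7945
Total = £5,261.6849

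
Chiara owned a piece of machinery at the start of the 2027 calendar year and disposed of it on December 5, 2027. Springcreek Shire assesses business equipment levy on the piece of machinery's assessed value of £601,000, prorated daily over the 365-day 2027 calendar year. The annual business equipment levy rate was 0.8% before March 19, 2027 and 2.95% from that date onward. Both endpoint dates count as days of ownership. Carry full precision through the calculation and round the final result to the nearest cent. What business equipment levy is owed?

January 1 – March 18, 2027: 77 days at 0.8% → £601,000 × 0.8% × 77/365 = £1,014.2904
March 19 – December 5, 2027: 262 days at 2.95% → £601,000 × 2.95% × 262/365 = £12,726.3808
Total = £13,740.6712

£13,740.67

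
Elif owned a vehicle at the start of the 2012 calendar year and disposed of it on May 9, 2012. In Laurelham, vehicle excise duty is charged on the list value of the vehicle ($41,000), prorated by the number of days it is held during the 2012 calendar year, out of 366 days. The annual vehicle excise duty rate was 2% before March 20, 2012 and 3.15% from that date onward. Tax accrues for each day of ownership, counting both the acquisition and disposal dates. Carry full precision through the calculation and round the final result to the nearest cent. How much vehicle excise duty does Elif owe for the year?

January 1 – March 19, 2012: 79 days at 2% → $41,000 × 2% × 79/366 = $176.9945
March 20 – May 9, 2012: 51 days at 3.15% → $41,000 × 3.15% × 51/366 = $179.9631
Total = $356.9577

$356.96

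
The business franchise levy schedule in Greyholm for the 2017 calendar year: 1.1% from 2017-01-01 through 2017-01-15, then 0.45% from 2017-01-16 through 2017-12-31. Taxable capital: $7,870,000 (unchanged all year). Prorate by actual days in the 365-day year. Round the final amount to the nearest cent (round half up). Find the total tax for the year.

2017-01-01 to 2017-01-15: 15 days at 1.1% → $7,870,000 × 1.1% × 15/365 = $3,557.6712
2017-01-16 to 2017-12-31: 350 days at 0.45% → $7,870,000 × 0.45% × 350/365 = $33,959.5890
Total = $37,517.2603

$37,517.26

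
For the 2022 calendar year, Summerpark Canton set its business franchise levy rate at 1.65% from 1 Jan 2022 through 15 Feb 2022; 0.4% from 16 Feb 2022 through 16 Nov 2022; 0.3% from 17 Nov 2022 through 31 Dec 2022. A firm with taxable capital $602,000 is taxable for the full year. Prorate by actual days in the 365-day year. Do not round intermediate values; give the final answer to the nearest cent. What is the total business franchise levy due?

1 Jan – 15 Feb 2022: 46 days at 1.65% → $602,000 × 1.65% × 46/365 = $1,251.8301
16 Feb – 16 Nov 2022: 274 days at 0.4% → $602,000 × 0.4% × 274/365 = $1,807.6493
17 Nov – 31 Dec 2022: 45 days at 0.3% → $602,000 × 0.3% × 45/365 = $222.6575
Total = $3,282.1370

$3,282.14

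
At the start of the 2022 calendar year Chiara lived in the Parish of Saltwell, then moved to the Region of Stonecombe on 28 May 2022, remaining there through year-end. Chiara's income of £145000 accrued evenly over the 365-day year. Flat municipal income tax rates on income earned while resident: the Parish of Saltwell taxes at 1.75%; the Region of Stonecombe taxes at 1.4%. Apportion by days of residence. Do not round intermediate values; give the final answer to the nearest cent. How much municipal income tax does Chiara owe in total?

£2234.39

The Parish of Saltwell, 1 January – 27 May 2022: 147 days → £145000 × 1.75% × 147/365 = £1021.9521
The Region of Stonecombe, 28 May – 31 December 2022: 218 days → £145000 × 1.4% × 218/365 = £1212.4384
Total = £2234.3904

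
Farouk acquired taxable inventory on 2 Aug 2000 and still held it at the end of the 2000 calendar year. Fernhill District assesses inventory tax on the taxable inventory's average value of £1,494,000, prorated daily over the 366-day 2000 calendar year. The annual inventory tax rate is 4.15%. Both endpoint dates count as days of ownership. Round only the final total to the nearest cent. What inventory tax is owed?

£25,749.05

Days held (2 Aug – 31 Dec 2000): 152 out of 366
Tax = £1,494,000 × 4.15% × 152/366 = £25,749.0492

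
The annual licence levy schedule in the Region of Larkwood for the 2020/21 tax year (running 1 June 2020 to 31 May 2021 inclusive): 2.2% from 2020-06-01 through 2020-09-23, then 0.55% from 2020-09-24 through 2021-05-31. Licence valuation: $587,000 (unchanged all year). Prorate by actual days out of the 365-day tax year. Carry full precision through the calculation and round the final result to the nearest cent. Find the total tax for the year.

2020-06-01 to 2020-09-23: 115 days at 2.2% → $587,000 × 2.2% × 115/365 = $4,068.7945
2020-09-24 to 2021-05-31: 250 days at 0.55% → $587,000 × 0.55% × 250/365 = $2,211.3014
Total = $6,280.0959

$6,280.10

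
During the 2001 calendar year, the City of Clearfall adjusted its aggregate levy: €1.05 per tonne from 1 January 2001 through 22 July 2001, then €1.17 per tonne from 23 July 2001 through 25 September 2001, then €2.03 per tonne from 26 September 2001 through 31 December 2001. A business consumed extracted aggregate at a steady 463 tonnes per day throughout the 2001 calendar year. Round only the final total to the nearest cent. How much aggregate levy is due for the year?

€225068.93

1 January – 22 July 2001: 203 days × 463 tonnes/day = 93,989 tonnes at €1.05/tonne → €98688.45
23 July – 25 September 2001: 65 days × 463 tonnes/day = 30,095 tonnes at €1.17/tonne → €35211.15
26 September – 31 December 2001: 97 days × 463 tonnes/day = 44,911 tonnes at €2.03/tonne → €91169.33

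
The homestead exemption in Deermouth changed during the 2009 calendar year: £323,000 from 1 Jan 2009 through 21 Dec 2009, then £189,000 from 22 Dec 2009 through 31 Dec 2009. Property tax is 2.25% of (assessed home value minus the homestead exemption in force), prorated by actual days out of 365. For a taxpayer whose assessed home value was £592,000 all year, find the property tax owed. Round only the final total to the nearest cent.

£6,135.10

1 Jan – 21 Dec 2009: 355 days, exemption £323,000 → (£592,000 − £323,000) × 2.25% × 355/365 = £5,886.6781
22 Dec – 31 Dec 2009: 10 days, exemption £189,000 → (£592,000 − £189,000) × 2.25% × 10/365 = £248.4247
Total = £6,135.1027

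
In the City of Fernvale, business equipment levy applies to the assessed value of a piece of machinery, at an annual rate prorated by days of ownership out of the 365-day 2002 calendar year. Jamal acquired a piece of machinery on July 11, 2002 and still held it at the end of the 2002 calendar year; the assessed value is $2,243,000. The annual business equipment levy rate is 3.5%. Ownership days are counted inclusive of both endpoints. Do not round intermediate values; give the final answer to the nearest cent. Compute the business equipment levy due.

$37,424.30

Days held (July 11 – December 31, 2002): 174 out of 365
Tax = $2,243,000 × 3.5% × 174/365 = $37,424.3014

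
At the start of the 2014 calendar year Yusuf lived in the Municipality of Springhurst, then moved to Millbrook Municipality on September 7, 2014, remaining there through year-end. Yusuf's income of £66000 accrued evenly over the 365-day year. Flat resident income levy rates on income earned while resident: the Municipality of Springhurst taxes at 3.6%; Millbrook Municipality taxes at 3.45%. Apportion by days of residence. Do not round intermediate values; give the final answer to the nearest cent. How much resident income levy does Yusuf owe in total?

£2344.54

The Municipality of Springhurst, January 1 – September 6, 2014: 249 days → £66000 × 3.6% × 249/365 = £1620.8877
Millbrook Municipality, September 7 – December 31, 2014: 116 days → £66000 × 3.45% × 116/365 = £723.6493
Total = £2344.5370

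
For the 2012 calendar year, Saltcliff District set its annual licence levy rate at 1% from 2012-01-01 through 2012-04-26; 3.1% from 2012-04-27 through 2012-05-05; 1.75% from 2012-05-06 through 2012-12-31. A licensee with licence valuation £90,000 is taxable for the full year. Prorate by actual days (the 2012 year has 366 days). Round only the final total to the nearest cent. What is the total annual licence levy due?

2012-01-01 to 2012-04-26: 117 days at 1% → £90,000 × 1% × 117/366 = £287.7049
2012-04-27 to 2012-05-05: 9 days at 3.1% → £90,000 × 3.1% × 9/366 = £68.6066
2012-05-06 to 2012-12-31: 240 days at 1.75% → £90,000 × 1.75% × 240/366 = £1,032.7869
Total = £1,389.0984

£1,389.10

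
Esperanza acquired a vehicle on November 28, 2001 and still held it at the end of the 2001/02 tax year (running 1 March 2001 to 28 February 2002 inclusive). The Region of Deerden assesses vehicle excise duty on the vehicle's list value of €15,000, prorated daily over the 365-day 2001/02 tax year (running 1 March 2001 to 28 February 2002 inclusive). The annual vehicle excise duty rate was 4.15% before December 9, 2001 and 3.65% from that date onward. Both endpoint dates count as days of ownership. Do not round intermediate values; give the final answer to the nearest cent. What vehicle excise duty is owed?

€141.76

November 28 – December 8, 2001: 11 days at 4.15% → €15,000 × 4.15% × 11/365 = €18.7603
December 9, 2001 – February 28, 2002: 82 days at 3.65% → €15,000 × 3.65% × 82/365 = €123.0000
Total = €141.7603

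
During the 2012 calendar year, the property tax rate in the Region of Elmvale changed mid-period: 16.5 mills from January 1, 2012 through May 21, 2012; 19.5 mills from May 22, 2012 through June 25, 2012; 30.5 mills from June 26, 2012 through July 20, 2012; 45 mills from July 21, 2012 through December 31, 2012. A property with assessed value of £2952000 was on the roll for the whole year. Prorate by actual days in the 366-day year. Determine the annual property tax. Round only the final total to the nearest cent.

£90076.33

January 1 – May 21, 2012: 142 days at 16.5 mills → £2952000 × 1.65% × 142/366 = £18897.6393
May 22 – June 25, 2012: 35 days at 19.5 mills → £2952000 × 1.95% × 35/366 = £5504.7541
June 26 – July 20, 2012: 25 days at 30.5 mills → £2952000 × 3.05% × 25/366 = £6150.0000
July 21 – December 31, 2012: 164 days at 45 mills → £2952000 × 4.5% × 164/366 = £59523.9344
Total = £90076.3279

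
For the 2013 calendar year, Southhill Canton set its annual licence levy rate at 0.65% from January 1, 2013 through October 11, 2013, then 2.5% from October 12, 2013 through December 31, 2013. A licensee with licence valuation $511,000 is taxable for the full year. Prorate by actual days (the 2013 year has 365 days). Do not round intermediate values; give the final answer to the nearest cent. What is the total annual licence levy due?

$5,419.40

January 1 – October 11, 2013: 284 days at 0.65% → $511,000 × 0.65% × 284/365 = $2,584.4000
October 12 – December 31, 2013: 81 days at 2.5% → $511,000 × 2.5% × 81/365 = $2,835.0000
Total = $5,419.4000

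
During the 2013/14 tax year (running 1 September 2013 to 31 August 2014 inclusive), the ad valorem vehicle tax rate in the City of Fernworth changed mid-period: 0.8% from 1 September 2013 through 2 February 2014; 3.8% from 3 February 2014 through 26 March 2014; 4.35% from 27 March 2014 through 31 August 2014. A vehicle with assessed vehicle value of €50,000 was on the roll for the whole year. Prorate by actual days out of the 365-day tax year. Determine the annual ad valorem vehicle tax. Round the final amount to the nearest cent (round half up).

€1,382.05

1 September 2013 – 2 February 2014: 155 days at 0.8% → €50,000 × 0.8% × 155/365 = €169.8630
3 February – 26 March 2014: 52 days at 3.8% → €50,000 × 3.8% × 52/365 = €270.6849
27 March – 31 August 2014: 158 days at 4.35% → €50,000 × 4.35% × 158/365 = €941.5068
Total = €1,382.0548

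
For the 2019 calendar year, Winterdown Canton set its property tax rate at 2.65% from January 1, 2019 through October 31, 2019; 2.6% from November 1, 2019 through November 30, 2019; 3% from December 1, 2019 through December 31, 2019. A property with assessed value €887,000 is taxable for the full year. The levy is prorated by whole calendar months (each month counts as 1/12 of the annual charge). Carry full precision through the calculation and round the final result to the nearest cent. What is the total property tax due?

January 1 – October 31, 2019: 10 months at 2.65% → €887,000 × 2.65% × 10/12 = €19,587.9167
November 1 – November 30, 2019: 1 month at 2.6% → €887,000 × 2.6% × 1/12 = €1,921.8333
December 1 – December 31, 2019: 1 month at 3% → €887,000 × 3% × 1/12 = €2,217.5000
Total = €23,727.2500

€23,727.25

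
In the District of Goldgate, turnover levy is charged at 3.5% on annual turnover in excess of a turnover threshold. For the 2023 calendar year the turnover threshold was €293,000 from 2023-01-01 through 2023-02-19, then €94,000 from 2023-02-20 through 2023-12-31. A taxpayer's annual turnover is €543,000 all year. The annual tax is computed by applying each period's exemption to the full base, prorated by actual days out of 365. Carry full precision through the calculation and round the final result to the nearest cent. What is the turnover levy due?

2023-01-01 to 2023-02-19: 50 days, exemption €293,000 → (€543,000 − €293,000) × 3.5% × 50/365 = €1,198.6301
2023-02-20 to 2023-12-31: 315 days, exemption €94,000 → (€543,000 − €94,000) × 3.5% × 315/365 = €13,562.2603
Total = €14,760.8904

€14,760.89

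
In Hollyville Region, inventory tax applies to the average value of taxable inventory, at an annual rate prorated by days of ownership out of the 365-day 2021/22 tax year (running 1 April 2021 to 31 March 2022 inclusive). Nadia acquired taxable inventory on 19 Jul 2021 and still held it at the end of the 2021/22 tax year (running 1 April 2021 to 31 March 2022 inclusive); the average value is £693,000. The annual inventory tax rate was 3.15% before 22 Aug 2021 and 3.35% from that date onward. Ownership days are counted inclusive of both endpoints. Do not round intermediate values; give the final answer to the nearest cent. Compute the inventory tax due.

19 Jul – 21 Aug 2021: 34 days at 3.15% → £693,000 × 3.15% × 34/365 = £2,033.4329
22 Aug 2021 – 31 Mar 2022: 222 days at 3.35% → £693,000 × 3.35% × 222/365 = £14,120.1123
Total = £16,153.5452

£16,153.55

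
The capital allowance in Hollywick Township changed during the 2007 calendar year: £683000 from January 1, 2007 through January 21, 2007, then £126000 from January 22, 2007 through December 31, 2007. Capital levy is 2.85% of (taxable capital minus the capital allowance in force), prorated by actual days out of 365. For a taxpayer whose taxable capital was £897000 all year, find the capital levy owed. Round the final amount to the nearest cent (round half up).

£21060.17

January 1 – January 21, 2007: 21 days, exemption £683000 → (£897000 − £683000) × 2.85% × 21/365 = £350.9014
January 22 – December 31, 2007: 344 days, exemption £126000 → (£897000 − £126000) × 2.85% × 344/365 = £20709.2712
Total = £21060.1726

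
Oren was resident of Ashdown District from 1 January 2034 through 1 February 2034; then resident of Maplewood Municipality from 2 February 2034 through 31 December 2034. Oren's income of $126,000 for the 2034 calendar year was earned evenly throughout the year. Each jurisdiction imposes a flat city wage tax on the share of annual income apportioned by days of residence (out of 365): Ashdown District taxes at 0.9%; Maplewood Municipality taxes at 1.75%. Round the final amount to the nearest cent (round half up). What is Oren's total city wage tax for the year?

Ashdown District, 1 January – 1 February 2034: 32 days → $126,000 × 0.9% × 32/365 = $99.4192
Maplewood Municipality, 2 February – 31 December 2034: 333 days → $126,000 × 1.75% × 333/365 = $2,011.6849
Total = $2,111.1041

$2,111.10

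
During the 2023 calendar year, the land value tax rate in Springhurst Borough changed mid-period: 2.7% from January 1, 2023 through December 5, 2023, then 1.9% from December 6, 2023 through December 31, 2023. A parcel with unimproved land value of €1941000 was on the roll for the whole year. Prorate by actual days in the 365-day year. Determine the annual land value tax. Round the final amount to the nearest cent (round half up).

January 1 – December 5, 2023: 339 days at 2.7% → €1941000 × 2.7% × 339/365 = €48673.8986
December 6 – December 31, 2023: 26 days at 1.9% → €1941000 × 1.9% × 26/365 = €2626.9973
Total = €51300.8959

€51300.90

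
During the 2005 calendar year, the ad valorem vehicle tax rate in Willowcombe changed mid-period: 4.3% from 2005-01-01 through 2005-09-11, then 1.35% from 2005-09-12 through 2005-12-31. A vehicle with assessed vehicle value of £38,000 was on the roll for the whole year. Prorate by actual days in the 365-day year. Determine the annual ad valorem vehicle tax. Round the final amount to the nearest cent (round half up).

£1,293.09

2005-01-01 to 2005-09-11: 254 days at 4.3% → £38,000 × 4.3% × 254/365 = £1,137.0849
2005-09-12 to 2005-12-31: 111 days at 1.35% → £38,000 × 1.35% × 111/365 = £156.0082
Total = £1,293.0932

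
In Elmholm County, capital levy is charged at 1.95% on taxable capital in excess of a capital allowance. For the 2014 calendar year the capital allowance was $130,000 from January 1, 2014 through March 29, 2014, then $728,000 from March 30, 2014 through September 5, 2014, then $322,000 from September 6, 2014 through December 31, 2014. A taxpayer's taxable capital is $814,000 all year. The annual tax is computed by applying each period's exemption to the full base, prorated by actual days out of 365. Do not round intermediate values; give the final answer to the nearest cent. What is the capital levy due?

January 1 – March 29, 2014: 88 days, exemption $130,000 → ($814,000 − $130,000) × 1.95% × 88/365 = $3,215.7370
March 30 – September 5, 2014: 160 days, exemption $728,000 → ($814,000 − $728,000) × 1.95% × 160/365 = $735.1233
September 6 – December 31, 2014: 117 days, exemption $322,000 → ($814,000 − $322,000) × 1.95% × 117/365 = $3,075.3370
Total = $7,026.1973

$7,026.20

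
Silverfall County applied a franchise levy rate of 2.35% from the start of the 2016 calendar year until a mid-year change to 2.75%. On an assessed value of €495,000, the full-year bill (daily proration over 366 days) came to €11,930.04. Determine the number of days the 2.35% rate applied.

311 days

Let d = days at the first rate; then 366 − d days at the second rate.
€495,000 × [2.35%·d + 2.75%·(366−d)] / 366 = €11,930.04
Solving gives d = 311, so the new rate took effect on 7 November 2016.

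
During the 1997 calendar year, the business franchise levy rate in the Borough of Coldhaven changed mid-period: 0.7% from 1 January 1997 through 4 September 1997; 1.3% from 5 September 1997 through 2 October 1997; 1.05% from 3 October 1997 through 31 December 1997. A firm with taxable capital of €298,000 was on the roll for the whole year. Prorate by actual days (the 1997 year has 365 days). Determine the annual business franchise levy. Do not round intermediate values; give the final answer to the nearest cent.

1 January – 4 September 1997: 247 days at 0.7% → €298,000 × 0.7% × 247/365 = €1,411.6219
5 September – 2 October 1997: 28 days at 1.3% → €298,000 × 1.3% × 28/365 = €297.1836
3 October – 31 December 1997: 90 days at 1.05% → €298,000 × 1.05% × 90/365 = €771.5342
Total = €2,480.3397

€2,480.34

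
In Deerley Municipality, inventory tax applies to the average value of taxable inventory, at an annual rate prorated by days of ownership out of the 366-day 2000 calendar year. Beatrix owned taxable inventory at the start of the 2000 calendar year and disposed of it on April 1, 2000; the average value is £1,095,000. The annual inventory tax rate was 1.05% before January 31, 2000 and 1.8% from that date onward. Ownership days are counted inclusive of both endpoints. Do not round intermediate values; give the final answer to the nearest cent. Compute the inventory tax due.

£4,281.27

January 1 – January 30, 2000: 30 days at 1.05% → £1,095,000 × 1.05% × 30/366 = £942.4180
January 31 – April 1, 2000: 62 days at 1.8% → £1,095,000 × 1.8% × 62/366 = £3,338.8525
Total = £4,281.2705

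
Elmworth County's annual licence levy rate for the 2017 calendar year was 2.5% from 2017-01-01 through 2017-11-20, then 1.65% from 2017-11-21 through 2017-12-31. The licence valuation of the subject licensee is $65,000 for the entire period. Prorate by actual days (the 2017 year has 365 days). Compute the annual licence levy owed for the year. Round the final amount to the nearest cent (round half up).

$1,562.94

2017-01-01 to 2017-11-20: 324 days at 2.5% → $65,000 × 2.5% × 324/365 = $1,442.4658
2017-11-21 to 2017-12-31: 41 days at 1.65% → $65,000 × 1.65% × 41/365 = $120.4726
Total = $1,562.9384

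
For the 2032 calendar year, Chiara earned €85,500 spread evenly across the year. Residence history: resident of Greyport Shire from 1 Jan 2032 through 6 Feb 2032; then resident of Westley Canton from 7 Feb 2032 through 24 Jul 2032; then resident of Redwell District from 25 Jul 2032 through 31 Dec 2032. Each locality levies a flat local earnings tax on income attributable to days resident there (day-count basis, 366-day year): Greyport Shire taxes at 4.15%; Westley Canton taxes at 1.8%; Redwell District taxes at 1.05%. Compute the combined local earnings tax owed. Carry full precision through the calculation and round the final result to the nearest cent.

€1,461.79

Greyport Shire, 1 Jan – 6 Feb 2032: 37 days → €85,500 × 4.15% × 37/366 = €358.7029
Westley Canton, 7 Feb – 24 Jul 2032: 169 days → €85,500 × 1.8% × 169/366 = €710.6311
Redwell District, 25 Jul – 31 Dec 2032: 160 days → €85,500 × 1.05% × 160/366 = €392.4590
Total = €1,461.7930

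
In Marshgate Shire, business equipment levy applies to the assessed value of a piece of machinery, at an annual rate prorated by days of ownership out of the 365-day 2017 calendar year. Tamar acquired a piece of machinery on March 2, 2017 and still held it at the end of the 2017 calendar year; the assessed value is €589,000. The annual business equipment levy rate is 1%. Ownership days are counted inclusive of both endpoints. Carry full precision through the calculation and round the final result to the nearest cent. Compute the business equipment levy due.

€4,921.78

Days held (March 2 – December 31, 2017): 305 out of 365
Tax = €589,000 × 1% × 305/365 = €4,921.7808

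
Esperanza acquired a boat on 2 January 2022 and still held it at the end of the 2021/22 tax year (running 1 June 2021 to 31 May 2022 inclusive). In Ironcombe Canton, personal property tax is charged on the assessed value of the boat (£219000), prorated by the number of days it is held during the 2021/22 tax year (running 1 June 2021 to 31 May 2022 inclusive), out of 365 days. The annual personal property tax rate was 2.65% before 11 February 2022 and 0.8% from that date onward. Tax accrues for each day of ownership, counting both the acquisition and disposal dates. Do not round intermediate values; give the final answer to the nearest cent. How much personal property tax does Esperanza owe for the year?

2 January – 10 February 2022: 40 days at 2.65% → £219000 × 2.65% × 40/365 = £636.0000
11 February – 31 May 2022: 110 days at 0.8% → £219000 × 0.8% × 110/365 = £528.0000
Total = £1164.0000

£1164.00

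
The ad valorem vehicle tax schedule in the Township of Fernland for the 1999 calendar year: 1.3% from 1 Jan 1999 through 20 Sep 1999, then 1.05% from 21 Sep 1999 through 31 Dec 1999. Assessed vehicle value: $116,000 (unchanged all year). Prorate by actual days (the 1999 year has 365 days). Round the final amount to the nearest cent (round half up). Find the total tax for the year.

$1,426.96

1 Jan – 20 Sep 1999: 263 days at 1.3% → $116,000 × 1.3% × 263/365 = $1,086.5863
21 Sep – 31 Dec 1999: 102 days at 1.05% → $116,000 × 1.05% × 102/365 = $340.3726
Total = $1,426.9589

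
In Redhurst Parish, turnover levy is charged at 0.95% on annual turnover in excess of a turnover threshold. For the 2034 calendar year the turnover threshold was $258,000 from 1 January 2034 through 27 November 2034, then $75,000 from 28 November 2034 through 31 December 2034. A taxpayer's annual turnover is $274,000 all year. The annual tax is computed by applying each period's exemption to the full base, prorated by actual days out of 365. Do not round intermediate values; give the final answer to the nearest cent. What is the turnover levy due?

$313.94

1 January – 27 November 2034: 331 days, exemption $258,000 → ($274,000 − $258,000) × 0.95% × 331/365 = $137.8411
28 November – 31 December 2034: 34 days, exemption $75,000 → ($274,000 − $75,000) × 0.95% × 34/365 = $176.1014
Total = $313.9425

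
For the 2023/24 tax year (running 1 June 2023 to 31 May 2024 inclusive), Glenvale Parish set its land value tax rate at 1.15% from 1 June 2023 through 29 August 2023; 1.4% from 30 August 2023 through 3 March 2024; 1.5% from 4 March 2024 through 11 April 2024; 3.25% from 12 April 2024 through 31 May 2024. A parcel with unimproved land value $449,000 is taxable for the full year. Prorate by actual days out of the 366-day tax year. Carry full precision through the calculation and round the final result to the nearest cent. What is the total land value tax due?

1 June – 29 August 2023: 90 days at 1.15% → $449,000 × 1.15% × 90/366 = $1,269.7131
30 August 2023 – 3 March 2024: 187 days at 1.4% → $449,000 × 1.4% × 187/366 = $3,211.6995
4 March – 11 April 2024: 39 days at 1.5% → $449,000 × 1.5% × 39/366 = $717.6639
12 April – 31 May 2024: 50 days at 3.25% → $449,000 × 3.25% × 50/366 = $1,993.5109
Total = $7,192.5874

$7,192.59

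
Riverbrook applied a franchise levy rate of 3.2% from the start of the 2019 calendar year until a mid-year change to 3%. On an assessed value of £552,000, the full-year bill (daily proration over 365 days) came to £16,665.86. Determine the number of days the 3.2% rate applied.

Let d = days at the first rate; then 365 − d days at the second rate.
£552,000 × [3.2%·d + 3%·(365−d)] / 365 = £16,665.86
Solving gives d = 35, so the new rate took effect on 5 February 2019.

35 days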